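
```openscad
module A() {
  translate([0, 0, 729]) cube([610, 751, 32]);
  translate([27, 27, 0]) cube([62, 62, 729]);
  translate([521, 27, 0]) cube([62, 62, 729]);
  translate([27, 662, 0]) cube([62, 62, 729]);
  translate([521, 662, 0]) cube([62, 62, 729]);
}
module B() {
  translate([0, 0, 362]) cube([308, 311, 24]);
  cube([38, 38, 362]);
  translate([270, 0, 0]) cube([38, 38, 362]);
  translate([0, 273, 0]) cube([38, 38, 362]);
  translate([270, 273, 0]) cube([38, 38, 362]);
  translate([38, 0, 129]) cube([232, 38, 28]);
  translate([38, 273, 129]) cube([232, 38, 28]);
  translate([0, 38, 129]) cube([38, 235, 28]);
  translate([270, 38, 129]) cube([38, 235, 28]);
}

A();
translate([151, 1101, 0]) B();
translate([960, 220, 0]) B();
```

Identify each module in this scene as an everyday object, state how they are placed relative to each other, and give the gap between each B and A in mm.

Each stool's nearest face is 350 mm from the table's bounding box.

A is a table. B is a stool. Two stools sit around the table at the +y, +x sides. The gap between each stool and the table is 350 mm.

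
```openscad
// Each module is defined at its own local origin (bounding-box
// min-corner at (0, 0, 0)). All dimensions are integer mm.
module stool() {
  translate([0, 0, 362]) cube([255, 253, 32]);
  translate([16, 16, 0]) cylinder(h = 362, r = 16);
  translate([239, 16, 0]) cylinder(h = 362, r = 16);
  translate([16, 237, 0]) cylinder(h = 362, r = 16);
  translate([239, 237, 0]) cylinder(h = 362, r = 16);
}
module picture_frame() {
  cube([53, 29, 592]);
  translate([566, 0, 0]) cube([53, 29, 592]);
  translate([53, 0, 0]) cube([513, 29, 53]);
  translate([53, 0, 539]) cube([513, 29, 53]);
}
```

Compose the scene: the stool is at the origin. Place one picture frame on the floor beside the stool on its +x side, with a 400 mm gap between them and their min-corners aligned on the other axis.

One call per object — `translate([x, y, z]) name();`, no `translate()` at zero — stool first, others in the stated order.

stool();
translate([655, 0, 0]) picture_frame();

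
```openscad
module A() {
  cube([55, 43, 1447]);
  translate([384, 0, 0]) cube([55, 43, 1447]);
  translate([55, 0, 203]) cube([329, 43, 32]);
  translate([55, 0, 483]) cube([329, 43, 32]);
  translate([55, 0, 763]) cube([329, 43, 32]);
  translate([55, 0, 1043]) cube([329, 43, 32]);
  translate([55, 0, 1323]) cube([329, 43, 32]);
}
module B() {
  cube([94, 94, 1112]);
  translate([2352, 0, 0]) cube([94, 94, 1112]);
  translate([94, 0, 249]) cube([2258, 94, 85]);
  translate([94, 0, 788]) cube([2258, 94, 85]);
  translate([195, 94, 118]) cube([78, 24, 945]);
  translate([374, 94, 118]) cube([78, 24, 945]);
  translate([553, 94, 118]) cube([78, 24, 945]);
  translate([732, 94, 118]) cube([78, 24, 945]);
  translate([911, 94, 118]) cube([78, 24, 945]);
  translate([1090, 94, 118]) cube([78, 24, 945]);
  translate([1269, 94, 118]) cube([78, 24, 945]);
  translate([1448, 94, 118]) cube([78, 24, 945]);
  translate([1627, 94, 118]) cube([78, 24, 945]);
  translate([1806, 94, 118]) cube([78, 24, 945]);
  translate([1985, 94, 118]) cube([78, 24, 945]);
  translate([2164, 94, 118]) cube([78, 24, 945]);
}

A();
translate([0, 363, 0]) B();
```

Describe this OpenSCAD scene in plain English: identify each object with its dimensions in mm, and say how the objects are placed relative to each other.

A is a straight ladder. Two 55×43 mm vertical rails, 1447 mm tall, stand 439 mm apart (outside-to-outside) with their front faces coplanar on the −y side. 5 rungs, each 43 mm deep and 32 mm tall, span between the inner faces of the rails, front faces flush with the rails. The lowest rung's underside is at z = 203 mm and rungs are spaced 280 mm apart (underside to underside).

B is a fence section. Two 94×94 mm posts, 1112 mm tall, stand on the floor with a clear span of 2258 mm between their inner faces. Two horizontal rails of 94×85 mm section span the gap between the posts with their undersides at z = 249 mm and z = 788 mm, flush with the posts' −y face. 12 pickets, each 78 mm wide, 24 mm thick and 945 mm tall, are fixed to the +y face of the rails with their bottoms at z = 118 mm, evenly spaced across the span with equal gaps (rounded down to the nearest mm) at the −x end and between each pair — any rounding remainder accumulates at the +x end.

The fence section is on the floor beside the ladder on its +y side.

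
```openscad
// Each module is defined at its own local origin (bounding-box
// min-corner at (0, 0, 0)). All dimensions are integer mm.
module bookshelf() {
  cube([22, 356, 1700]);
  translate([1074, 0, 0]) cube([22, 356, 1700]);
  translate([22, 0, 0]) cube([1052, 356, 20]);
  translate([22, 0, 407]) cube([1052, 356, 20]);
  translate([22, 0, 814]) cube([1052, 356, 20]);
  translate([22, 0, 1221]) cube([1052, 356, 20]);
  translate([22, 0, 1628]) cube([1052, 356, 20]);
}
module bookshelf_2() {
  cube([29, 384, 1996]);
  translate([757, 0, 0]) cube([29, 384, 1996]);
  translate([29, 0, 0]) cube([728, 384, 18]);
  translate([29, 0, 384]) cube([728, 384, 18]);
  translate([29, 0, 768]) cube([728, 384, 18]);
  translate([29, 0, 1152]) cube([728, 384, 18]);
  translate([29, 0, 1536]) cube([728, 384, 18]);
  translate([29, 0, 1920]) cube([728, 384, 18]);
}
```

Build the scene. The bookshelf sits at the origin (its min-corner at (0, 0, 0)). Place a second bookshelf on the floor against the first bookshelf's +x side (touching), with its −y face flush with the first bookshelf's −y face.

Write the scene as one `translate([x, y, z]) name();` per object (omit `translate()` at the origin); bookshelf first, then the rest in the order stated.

bookshelf();
translate([1096, 0, 0]) bookshelf_2();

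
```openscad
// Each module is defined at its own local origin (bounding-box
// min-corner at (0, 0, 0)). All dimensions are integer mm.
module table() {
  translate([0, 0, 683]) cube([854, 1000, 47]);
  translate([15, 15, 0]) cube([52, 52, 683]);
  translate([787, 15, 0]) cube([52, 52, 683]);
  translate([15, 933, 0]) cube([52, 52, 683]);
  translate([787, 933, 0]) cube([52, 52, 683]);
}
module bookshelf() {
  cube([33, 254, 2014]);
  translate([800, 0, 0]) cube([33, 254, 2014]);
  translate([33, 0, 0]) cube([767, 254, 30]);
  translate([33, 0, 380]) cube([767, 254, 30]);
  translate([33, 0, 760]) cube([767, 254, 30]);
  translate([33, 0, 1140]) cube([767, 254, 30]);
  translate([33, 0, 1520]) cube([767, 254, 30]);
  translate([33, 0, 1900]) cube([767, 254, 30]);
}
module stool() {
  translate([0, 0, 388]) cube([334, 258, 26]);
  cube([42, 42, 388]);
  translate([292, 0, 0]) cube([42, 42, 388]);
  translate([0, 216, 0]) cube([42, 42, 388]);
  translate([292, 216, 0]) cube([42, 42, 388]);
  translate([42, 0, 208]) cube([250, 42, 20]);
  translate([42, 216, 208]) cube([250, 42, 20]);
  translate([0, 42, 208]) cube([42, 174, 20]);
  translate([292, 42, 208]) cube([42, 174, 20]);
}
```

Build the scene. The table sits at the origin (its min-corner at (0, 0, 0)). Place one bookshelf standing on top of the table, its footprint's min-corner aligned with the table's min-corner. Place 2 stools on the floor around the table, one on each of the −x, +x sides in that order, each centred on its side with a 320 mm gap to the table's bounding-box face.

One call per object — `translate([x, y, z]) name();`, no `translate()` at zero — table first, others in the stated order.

table();
translate([0, 0, 730]) bookshelf();
translate([-654, 371, 0]) stool();
translate([1174, 371, 0]) stool();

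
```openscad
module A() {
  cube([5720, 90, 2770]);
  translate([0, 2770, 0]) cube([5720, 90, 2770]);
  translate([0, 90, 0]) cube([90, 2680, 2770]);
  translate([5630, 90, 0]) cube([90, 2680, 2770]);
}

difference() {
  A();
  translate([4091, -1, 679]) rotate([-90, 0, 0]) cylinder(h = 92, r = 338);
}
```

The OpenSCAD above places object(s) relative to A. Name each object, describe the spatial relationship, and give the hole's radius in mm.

A is a house frame. The house frame has a circular hole through its front wall. The hole's radius is 338 mm.

The subtracted cylinder has r = 338 mm.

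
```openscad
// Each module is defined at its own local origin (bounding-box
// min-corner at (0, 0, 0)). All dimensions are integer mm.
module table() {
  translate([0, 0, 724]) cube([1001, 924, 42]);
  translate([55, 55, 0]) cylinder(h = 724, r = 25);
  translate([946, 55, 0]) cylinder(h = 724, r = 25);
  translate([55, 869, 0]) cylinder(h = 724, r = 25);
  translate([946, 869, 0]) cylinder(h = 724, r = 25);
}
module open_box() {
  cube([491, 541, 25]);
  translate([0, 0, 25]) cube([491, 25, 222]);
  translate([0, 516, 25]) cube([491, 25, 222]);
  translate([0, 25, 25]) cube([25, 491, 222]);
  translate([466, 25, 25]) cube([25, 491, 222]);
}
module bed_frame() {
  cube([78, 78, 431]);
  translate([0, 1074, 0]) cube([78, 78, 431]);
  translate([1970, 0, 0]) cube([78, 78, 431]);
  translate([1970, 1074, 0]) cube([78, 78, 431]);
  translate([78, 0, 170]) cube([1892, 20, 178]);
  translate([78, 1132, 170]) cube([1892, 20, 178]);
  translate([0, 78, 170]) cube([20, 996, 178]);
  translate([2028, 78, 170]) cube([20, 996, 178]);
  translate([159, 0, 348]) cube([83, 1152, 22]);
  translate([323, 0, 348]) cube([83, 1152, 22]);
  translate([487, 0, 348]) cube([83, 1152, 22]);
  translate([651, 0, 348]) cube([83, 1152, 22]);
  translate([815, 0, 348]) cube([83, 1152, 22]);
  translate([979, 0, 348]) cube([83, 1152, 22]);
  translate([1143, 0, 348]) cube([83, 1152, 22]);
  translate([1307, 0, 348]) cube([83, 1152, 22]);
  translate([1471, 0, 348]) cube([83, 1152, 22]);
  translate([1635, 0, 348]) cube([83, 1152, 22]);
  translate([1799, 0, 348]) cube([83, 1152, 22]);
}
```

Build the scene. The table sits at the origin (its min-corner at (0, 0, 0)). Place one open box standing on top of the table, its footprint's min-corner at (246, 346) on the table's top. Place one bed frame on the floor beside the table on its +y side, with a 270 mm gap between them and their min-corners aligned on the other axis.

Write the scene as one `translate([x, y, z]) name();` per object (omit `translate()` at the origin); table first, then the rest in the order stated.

table();
translate([246, 346, 766]) open_box();
translate([0, 1194, 0]) bed_frame();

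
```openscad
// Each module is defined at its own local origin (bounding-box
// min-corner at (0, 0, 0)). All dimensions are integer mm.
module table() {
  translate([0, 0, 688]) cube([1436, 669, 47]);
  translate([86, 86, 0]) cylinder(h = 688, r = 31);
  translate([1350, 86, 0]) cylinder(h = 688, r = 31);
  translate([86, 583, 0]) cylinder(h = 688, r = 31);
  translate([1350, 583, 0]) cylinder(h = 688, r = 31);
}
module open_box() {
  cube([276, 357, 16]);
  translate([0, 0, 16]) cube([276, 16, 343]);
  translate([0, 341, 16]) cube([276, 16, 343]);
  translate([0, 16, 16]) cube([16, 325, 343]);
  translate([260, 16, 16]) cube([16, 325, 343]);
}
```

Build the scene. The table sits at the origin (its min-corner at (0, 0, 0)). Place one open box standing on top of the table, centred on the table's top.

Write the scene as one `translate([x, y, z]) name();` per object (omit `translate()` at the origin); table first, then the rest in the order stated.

table();
translate([580, 156, 735]) open_box();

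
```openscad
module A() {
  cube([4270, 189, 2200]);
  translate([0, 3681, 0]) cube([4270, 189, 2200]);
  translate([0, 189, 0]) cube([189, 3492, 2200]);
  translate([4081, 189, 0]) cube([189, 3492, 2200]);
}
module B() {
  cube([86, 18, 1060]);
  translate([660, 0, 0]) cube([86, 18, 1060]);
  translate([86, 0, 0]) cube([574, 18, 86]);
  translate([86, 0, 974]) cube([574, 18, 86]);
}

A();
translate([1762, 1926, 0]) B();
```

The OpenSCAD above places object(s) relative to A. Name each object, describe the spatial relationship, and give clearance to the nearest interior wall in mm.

A is a house frame. B is a picture frame. The picture frame sits inside the house frame, centred. The clearance to the nearest interior wall is 1573 mm.

Clearances: x = 1573, y = 1737; minimum 1573 mm.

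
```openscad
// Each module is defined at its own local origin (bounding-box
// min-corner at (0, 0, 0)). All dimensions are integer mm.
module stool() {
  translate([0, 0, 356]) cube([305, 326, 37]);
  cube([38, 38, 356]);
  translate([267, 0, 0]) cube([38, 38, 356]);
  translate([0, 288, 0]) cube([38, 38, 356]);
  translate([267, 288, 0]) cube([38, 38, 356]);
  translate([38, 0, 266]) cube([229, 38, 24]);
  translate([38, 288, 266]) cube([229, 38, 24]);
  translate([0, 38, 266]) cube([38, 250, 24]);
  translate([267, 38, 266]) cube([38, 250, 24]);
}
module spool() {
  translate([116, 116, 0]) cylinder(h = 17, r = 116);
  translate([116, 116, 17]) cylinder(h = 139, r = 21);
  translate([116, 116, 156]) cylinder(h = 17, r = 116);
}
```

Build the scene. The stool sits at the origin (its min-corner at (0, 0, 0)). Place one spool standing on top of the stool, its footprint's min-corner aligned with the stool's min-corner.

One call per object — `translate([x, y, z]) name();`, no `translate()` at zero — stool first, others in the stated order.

stool();
translate([0, 0, 393]) spool();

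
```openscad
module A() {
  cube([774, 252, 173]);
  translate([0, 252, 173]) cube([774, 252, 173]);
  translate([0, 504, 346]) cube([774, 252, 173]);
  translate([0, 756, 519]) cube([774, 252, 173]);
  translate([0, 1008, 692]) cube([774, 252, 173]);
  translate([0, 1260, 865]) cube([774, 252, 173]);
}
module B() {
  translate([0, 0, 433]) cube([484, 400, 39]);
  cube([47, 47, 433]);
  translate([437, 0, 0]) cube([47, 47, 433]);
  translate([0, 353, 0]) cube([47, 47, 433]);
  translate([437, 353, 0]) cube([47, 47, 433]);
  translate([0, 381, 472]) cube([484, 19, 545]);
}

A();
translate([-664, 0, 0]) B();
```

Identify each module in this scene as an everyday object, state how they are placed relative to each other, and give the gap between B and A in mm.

The chair's nearest face is 180 mm from the staircase's −x face.

A is a staircase. B is a chair. The chair is on the floor beside the staircase on its −x side. The gap between the chair and the staircase is 180 mm.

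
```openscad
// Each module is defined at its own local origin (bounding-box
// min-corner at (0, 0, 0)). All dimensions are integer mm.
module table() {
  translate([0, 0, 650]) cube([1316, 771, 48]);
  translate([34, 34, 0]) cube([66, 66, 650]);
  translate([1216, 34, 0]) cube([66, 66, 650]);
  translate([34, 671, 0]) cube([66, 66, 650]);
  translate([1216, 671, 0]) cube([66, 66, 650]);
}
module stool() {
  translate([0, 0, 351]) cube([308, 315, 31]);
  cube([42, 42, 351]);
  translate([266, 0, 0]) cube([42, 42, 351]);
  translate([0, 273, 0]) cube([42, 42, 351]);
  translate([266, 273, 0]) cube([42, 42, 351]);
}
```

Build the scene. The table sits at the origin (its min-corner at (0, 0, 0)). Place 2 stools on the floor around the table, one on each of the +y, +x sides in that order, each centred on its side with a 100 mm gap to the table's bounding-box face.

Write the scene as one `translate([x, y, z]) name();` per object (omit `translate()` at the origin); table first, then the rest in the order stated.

table();
translate([504, 871, 0]) stool();
translate([1416, 228, 0]) stool();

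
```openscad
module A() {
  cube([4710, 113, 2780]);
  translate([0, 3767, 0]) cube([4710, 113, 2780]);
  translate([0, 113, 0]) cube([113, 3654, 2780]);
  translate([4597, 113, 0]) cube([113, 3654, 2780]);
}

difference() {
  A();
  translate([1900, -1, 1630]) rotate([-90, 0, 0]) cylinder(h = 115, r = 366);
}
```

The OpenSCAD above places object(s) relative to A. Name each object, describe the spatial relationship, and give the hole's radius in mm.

The subtracted cylinder has r = 366 mm.

A is a house frame. The house frame has a circular hole through its front wall. The hole's radius is 366 mm.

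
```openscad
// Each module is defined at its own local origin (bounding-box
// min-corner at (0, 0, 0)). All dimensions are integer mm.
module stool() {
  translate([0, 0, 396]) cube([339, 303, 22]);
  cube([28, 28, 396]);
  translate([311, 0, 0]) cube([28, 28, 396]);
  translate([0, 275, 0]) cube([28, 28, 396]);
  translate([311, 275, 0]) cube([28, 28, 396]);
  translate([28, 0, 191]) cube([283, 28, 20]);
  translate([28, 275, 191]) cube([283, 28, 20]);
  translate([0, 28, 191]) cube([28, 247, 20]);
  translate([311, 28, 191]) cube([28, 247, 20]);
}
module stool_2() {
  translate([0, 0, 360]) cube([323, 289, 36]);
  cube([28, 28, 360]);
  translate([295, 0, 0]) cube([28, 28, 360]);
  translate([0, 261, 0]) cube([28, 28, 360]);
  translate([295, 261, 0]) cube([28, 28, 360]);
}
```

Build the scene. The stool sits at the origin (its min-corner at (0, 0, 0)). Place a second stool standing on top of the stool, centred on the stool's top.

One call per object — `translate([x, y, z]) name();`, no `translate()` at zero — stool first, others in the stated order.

stool();
translate([8, 7, 418]) stool_2();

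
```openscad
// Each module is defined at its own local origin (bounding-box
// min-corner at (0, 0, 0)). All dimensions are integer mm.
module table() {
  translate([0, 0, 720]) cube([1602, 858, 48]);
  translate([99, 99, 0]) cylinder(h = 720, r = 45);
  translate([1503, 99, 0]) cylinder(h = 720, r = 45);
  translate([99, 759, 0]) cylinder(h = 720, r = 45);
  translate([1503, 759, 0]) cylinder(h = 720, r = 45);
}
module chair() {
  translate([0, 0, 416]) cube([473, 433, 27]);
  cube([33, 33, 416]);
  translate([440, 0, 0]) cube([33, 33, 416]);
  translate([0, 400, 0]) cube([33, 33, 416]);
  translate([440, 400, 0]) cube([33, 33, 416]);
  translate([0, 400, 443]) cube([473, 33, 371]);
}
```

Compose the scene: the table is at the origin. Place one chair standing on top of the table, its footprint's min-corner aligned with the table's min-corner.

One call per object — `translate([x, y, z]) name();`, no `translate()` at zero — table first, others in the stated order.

table();
translate([0, 0, 768]) chair();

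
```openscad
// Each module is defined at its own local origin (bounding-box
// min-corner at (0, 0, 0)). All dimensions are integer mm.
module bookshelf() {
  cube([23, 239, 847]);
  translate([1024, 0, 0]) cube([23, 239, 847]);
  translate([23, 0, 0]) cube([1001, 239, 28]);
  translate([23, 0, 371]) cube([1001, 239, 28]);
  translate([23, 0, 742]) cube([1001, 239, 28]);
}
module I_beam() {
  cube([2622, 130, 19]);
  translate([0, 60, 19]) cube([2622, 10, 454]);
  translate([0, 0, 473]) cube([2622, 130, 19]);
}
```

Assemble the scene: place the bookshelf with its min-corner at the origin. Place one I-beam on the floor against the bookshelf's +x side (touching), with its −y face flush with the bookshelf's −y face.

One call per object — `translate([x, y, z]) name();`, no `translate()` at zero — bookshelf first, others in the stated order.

bookshelf();
translate([1047, 0, 0]) I_beam();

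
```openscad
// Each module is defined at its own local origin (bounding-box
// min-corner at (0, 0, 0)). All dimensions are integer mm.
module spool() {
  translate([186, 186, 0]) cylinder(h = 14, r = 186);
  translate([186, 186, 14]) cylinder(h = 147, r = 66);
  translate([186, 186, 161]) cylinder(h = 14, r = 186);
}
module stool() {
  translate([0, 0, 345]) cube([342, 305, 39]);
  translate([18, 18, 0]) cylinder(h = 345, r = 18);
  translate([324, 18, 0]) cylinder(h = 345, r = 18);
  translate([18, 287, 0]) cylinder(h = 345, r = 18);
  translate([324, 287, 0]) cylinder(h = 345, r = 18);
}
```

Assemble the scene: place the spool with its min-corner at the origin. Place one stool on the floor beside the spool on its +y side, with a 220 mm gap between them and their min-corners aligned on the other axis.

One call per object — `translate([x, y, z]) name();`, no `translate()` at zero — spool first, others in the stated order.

spool();
translate([0, 592, 0]) stool();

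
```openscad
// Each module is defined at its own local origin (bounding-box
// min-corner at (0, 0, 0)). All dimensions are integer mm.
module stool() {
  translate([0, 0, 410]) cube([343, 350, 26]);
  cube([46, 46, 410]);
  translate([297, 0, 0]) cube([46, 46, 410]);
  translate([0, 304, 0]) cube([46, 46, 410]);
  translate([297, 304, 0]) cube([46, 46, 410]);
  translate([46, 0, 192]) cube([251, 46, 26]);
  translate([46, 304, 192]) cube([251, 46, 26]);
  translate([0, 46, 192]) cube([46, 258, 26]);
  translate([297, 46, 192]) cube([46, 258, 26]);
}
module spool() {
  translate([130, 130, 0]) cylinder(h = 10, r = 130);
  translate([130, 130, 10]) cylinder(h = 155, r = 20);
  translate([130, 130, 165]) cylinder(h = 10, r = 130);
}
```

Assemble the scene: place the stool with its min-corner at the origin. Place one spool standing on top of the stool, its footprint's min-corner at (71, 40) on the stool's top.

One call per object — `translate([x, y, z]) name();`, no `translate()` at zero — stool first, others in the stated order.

stool();
translate([71, 40, 436]) spool();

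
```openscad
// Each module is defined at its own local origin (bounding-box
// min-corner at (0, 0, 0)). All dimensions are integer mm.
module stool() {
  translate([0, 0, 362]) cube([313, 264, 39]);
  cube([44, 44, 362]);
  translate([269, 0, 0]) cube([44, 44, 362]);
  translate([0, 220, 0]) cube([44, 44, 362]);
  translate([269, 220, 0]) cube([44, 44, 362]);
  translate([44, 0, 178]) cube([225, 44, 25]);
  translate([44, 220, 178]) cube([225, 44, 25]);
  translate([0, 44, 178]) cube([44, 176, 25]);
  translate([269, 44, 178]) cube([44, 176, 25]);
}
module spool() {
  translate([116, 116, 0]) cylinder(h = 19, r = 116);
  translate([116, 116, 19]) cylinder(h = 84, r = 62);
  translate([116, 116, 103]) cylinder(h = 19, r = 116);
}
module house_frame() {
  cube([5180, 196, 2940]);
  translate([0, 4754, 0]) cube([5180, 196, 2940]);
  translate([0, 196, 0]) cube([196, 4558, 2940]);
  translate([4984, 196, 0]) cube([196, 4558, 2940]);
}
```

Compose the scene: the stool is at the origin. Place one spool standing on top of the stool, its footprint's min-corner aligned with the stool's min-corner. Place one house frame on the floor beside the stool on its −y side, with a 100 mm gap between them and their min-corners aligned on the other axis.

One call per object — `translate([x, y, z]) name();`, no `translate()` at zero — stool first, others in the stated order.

stool();
translate([0, 0, 401]) spool();
translate([0, -5050, 0]) house_frame();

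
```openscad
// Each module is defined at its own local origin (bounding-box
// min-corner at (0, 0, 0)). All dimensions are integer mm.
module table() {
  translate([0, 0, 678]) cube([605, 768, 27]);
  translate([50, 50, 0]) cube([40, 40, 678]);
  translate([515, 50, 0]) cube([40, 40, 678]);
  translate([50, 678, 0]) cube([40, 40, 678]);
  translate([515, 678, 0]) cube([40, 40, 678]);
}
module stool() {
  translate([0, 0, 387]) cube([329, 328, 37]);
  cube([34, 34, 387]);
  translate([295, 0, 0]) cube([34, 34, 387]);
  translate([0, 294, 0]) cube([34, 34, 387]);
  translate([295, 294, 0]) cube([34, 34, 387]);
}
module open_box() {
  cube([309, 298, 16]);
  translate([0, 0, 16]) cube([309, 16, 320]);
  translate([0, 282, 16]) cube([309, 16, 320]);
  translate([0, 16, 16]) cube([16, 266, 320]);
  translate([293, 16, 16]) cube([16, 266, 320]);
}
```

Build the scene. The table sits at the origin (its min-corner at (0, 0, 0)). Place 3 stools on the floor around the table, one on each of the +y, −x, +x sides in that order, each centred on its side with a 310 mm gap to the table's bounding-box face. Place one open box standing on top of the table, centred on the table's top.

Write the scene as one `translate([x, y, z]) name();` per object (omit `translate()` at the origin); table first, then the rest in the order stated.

table();
translate([138, 1078, 0]) stool();
translate([-639, 220, 0]) stool();
translate([915, 220, 0]) stool();
translate([148, 235, 705]) open_box();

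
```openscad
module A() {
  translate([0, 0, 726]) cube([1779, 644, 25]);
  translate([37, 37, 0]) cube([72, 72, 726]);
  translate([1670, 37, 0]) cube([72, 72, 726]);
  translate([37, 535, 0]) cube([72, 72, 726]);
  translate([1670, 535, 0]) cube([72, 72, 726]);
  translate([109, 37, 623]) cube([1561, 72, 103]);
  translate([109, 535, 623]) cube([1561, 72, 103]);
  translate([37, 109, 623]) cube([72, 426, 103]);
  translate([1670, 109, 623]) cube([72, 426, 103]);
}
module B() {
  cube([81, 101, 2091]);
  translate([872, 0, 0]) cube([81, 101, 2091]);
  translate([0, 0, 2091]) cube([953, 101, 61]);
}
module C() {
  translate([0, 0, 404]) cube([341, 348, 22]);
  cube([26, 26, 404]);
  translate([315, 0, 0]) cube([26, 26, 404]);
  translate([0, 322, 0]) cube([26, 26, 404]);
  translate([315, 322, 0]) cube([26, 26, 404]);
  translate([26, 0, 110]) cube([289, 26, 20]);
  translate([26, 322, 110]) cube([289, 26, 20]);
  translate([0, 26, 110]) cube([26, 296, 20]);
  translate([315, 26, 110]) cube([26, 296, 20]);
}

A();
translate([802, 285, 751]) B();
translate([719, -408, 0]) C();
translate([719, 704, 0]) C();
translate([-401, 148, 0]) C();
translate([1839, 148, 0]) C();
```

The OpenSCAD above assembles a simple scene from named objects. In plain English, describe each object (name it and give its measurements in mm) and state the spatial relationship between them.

A is a table with a 1779×644 mm rectangular top, 25 mm thick, top surface at z = 751 mm, supported by four 72×72 mm square legs, each inset 37 mm from the nearest pair of top edges, running from the floor. Four apron rails, 72 mm thick and 103 mm tall, run between adjacent legs with their top edges flush with the underside of the top and their outer faces flush with the legs' outer faces.

B is a rectangular door frame: two vertical jambs of 81×101 mm section, 2091 mm tall, with a clear opening 791 mm wide between their inner faces. A header 61 mm tall and 101 mm deep lies on top of the jambs and spans the full outside width.

C is a simple wooden stool: a rectangular seat 341 mm (x) by 348 mm (y), 22 mm thick, top face at z = 426 mm, on four square legs, each 26×26 mm in cross-section. The legs rest on z = 0, each flush with a corner of the seat. Four stretchers, 26 mm wide and 20 mm tall, connect adjacent legs with their undersides at z = 110 mm, each running between the inner faces of the legs it joins and aligned with the legs' outer faces on the other axis.

The door frame is on top of the table. Four stools sit around the table at the −y, +y, −x, +x sides.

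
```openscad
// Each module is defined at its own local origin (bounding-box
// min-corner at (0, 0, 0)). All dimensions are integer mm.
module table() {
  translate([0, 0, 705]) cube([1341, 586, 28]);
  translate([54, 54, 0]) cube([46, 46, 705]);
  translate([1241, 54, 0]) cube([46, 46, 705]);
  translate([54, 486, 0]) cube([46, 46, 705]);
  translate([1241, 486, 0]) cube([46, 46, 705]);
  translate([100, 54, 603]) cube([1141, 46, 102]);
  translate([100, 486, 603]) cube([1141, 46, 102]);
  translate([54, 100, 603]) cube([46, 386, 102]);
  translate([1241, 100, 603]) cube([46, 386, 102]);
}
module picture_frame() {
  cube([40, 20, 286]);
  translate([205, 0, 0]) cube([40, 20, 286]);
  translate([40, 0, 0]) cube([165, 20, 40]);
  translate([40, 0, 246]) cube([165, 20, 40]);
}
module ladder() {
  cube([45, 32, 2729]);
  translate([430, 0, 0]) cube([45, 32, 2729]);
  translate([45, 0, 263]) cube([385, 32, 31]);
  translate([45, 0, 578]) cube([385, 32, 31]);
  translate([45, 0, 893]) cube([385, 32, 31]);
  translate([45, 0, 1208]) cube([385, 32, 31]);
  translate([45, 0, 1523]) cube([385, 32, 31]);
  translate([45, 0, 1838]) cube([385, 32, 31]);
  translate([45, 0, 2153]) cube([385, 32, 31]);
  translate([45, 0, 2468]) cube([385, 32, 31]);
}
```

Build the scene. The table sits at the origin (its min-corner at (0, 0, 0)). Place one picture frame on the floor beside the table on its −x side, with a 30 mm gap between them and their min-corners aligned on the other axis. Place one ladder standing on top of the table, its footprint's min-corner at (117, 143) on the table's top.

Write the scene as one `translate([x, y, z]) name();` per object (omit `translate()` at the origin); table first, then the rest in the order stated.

table();
translate([-275, 0, 0]) picture_frame();
translate([117, 143, 733]) ladder();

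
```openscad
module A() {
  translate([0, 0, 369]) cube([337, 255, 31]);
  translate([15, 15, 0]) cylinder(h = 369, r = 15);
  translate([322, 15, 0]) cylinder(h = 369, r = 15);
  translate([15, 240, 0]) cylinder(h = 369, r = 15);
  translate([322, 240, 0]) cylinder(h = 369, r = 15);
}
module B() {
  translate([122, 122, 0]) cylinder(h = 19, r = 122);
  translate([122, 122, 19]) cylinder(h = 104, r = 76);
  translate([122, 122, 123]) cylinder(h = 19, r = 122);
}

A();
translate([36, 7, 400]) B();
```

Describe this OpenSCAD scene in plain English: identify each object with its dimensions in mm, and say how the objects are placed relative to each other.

A is a four-legged stool. The seat is 337×255 mm, 31 mm thick, top at z = 400 mm. It stands on four round legs, each 30 mm in diameter, from z = 0 to the seat underside, each leg's axis is inset half a diameter from the nearest pair of seat edges (so the leg's bounding box is flush with the corner).

B is a spool: two coaxial disc flanges of radius 122 mm and thickness 19 mm, joined by a core cylinder of radius 76 mm and height 104 mm. The lower flange rests on z = 0 and the three cylinders share a vertical axis.

The spool is on top of the stool.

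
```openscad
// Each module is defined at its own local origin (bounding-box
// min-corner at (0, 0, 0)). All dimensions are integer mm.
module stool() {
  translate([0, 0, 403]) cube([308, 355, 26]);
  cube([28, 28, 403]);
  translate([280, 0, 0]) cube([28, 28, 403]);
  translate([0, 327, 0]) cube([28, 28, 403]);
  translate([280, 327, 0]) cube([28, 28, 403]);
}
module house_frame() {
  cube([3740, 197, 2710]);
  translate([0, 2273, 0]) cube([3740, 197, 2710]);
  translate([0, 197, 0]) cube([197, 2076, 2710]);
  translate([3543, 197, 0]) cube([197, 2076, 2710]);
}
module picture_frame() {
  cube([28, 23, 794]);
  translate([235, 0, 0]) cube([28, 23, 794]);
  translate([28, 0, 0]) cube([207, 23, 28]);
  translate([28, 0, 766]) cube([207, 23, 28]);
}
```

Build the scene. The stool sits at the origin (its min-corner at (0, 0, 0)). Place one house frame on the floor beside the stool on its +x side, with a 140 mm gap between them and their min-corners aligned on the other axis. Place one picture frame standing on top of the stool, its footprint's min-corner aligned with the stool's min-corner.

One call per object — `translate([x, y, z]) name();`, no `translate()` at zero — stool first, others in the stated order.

stool();
translate([448, 0, 0]) house_frame();
translate([0, 0, 429]) picture_frame();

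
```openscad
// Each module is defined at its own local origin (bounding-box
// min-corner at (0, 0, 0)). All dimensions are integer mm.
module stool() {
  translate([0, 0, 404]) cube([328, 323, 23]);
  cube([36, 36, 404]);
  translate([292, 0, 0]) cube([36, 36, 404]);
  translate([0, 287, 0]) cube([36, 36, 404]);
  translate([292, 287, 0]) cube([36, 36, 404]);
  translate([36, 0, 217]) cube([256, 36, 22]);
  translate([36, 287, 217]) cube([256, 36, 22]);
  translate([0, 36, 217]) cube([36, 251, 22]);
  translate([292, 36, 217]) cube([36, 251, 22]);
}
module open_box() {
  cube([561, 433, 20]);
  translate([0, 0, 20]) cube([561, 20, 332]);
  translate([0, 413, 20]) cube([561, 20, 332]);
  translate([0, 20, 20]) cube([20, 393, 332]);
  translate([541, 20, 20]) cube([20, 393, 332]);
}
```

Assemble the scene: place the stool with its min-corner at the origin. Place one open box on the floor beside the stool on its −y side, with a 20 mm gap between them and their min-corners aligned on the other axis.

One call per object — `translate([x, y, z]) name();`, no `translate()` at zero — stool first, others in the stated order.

stool();
translate([0, -453, 0]) open_box();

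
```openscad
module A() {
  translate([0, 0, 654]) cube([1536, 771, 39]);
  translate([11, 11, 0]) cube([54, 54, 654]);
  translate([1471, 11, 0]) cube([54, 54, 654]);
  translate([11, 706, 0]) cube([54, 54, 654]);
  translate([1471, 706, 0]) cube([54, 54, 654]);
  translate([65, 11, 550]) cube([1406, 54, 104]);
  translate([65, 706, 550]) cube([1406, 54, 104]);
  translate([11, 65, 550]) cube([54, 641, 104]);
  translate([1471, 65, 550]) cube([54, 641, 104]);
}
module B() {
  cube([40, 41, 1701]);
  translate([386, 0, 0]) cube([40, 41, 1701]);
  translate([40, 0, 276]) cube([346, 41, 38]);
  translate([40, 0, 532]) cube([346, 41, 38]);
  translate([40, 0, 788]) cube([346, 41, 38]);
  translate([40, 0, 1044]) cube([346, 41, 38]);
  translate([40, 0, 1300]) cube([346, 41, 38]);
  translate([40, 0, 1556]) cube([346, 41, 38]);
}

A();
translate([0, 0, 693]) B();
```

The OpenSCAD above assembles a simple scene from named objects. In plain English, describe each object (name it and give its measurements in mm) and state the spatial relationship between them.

A is a rectangular dining table. The top is 1536×771×39 mm with its upper surface at z = 693 mm. It stands on four 54×54 mm square legs, each inset 11 mm from the nearest pair of top edges, running from the floor to the underside of the top. Four apron rails, 54 mm thick and 104 mm tall, run between adjacent legs with their top edges flush with the underside of the top and their outer faces flush with the legs' outer faces.

B is a straight ladder. Two 40×41 mm vertical rails, 1701 mm tall, stand 426 mm apart (outside-to-outside) with their front faces coplanar on the −y side. 6 rungs, each 41 mm deep and 38 mm tall, span between the inner faces of the rails, front faces flush with the rails. The lowest rung's underside is at z = 276 mm and rungs are spaced 256 mm apart (underside to underside).

The ladder is on top of the table.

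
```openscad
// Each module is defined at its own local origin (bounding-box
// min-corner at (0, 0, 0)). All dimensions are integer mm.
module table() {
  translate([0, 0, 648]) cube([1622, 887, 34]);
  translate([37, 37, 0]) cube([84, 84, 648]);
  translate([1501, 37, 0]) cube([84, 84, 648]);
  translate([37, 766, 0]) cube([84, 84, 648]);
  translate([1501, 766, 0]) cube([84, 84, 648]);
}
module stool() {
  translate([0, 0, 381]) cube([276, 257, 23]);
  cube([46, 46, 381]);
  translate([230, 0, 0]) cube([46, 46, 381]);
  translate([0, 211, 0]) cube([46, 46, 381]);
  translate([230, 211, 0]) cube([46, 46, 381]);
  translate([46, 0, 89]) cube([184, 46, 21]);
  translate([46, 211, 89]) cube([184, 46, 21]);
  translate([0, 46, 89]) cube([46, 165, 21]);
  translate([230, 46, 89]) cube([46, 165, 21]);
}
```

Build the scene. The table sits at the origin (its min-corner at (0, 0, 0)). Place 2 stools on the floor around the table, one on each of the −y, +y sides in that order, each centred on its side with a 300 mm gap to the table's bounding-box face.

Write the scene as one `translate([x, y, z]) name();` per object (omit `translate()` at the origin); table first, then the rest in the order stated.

table();
translate([673, -557, 0]) stool();
translate([673, 1187, 0]) stool();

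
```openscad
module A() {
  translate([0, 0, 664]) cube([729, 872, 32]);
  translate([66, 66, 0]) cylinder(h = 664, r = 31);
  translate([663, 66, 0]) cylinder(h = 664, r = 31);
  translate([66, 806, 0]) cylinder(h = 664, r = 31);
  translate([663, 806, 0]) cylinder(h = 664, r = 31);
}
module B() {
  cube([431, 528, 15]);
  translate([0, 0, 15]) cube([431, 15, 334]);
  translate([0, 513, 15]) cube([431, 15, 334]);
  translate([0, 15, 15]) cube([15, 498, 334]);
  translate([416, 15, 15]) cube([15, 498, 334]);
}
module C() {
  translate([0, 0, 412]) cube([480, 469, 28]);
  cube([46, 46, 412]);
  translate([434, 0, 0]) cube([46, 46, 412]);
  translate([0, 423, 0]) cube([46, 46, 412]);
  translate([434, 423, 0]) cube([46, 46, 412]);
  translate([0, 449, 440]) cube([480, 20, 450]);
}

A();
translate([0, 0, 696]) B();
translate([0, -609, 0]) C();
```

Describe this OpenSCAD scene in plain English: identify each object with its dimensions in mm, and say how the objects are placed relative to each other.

A is a table: top 729 mm (x) × 872 mm (y), 32 mm thick, upper face at z = 696 mm, on four round legs of 62 mm diameter, each leg's bounding box inset 35 mm from the nearest pair of top edges, running from z = 0 to the bottom of the top.

B is an open-topped rectangular box: outside dimensions 431×528×349 mm, with a uniform wall and base thickness of 15 mm. The base is a full 431×528 slab on the floor; four walls sit on top of the base. The front and back walls (the −y and +y sides) span the full width; the two side walls fit between them.

C is a chair. The seat is a 480×469×28 mm slab with its top at z = 440 mm, on four 46×46 mm corner legs (flush with the seat edges, standing on z = 0). A flat backrest 20 mm thick, 450 mm tall, spans the full seat width and rises from the seat top along its +y edge, rear face flush with the rear of the seat.

The open box is on top of the table. The chair is on the floor beside the table on its −y side.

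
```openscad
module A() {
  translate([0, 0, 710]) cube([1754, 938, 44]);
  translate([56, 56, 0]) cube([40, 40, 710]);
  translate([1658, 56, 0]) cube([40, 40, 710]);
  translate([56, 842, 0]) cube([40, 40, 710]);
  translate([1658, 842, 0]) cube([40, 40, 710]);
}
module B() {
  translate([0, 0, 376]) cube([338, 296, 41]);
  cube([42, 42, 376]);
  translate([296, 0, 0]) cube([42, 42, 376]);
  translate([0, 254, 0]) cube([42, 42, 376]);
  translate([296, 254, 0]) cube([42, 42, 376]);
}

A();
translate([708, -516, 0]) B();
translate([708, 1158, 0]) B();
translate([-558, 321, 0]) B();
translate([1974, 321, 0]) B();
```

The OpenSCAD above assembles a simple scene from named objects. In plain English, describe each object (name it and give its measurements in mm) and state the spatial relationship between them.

A is a rectangular dining table. The top is 1754×938×44 mm with its upper surface at z = 754 mm. It stands on four 40×40 mm square legs, each inset 56 mm from the nearest pair of top edges, running from the floor to the underside of the top.

B is a four-legged stool. The seat is a 338×296×41 mm slab whose top surface is at z = 417 mm; four square legs, each 42×42 mm in cross-section, run from the floor (z = 0) to the underside of the seat, each flush with a corner of the seat.

Four stools sit around the table at the −y, +y, −x, +x sides.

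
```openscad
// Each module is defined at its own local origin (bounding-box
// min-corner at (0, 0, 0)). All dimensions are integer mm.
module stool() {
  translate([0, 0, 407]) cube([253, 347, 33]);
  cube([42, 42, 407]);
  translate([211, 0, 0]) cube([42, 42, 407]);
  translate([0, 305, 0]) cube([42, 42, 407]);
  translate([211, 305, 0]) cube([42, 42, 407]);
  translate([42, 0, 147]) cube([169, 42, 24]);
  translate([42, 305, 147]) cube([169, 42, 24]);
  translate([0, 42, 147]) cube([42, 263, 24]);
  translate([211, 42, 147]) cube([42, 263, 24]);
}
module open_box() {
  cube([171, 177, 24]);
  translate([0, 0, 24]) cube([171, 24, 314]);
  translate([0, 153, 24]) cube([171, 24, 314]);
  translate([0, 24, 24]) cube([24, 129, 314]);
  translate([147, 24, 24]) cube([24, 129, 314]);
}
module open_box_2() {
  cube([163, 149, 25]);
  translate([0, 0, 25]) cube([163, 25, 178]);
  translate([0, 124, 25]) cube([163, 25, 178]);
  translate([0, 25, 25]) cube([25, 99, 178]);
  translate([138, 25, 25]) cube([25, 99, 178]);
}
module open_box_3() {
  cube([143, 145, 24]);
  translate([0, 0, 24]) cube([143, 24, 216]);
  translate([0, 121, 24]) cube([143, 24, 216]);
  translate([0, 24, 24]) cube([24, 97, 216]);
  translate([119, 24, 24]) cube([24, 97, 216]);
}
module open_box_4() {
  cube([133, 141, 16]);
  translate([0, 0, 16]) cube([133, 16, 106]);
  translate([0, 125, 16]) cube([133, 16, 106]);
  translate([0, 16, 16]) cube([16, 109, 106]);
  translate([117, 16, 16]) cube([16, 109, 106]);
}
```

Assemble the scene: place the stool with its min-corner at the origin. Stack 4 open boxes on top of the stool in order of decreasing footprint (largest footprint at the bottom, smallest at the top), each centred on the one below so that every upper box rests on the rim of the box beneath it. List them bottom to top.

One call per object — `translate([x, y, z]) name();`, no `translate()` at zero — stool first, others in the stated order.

stool();
translate([41, 85, 440]) open_box();
translate([45, 99, 778]) open_box_2();
translate([55, 101, 981]) open_box_3();
translate([60, 103, 1221]) open_box_4();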